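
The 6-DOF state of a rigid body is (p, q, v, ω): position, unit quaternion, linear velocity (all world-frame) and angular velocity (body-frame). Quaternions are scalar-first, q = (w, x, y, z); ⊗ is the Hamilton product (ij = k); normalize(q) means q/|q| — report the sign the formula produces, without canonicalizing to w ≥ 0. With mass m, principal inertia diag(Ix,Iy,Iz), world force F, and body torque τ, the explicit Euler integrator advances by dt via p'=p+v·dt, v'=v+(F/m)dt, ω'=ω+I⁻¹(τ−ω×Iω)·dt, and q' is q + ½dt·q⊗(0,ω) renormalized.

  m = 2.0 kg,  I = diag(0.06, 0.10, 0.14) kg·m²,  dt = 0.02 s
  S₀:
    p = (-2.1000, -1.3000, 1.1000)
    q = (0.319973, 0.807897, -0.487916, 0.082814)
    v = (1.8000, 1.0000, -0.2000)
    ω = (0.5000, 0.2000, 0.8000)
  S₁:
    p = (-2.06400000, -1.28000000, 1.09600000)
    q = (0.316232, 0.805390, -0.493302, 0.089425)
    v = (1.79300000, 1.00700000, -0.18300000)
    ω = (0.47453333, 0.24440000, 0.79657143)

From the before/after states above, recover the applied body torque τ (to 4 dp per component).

τ = (-0.0700, 0.1900, -0.0200)

rate change Δω = (-0.02546667, 0.04440000, -0.00342857)
ω₀×(Iω₀) = (0.0064, -0.0320, 0.0040)
τ = I·(Δω/dt) + ω₀×(Iω₀) = (-0.0700, 0.1900, -0.0200)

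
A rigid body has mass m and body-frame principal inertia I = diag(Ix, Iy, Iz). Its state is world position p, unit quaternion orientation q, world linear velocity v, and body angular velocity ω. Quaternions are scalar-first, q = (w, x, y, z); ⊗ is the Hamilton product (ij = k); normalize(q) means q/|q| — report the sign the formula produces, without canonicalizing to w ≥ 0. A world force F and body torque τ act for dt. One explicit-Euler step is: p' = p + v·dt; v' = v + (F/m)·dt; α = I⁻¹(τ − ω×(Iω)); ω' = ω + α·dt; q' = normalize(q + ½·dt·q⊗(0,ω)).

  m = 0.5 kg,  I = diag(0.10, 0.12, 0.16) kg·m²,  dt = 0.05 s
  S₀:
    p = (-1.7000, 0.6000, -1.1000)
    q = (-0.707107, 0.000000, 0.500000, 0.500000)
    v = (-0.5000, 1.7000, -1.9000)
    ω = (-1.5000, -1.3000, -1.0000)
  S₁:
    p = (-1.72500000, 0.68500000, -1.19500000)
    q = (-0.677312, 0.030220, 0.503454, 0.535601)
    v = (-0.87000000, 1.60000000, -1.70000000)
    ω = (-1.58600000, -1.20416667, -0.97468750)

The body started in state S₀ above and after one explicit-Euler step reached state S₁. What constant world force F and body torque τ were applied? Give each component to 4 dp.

v₁ − v₀ = (-0.37000000, -0.10000000, 0.20000000)
applied force F = (-3.7000, -1.0000, 2.0000)
ω₁ − ω₀ = (-0.08600000, 0.09583333, 0.02531250)
I·α + gyro = (-0.1200, 0.1400, 0.1200)

F = (-3.7000, -1.0000, 2.0000)
τ = (-0.1200, 0.1400, 0.1200)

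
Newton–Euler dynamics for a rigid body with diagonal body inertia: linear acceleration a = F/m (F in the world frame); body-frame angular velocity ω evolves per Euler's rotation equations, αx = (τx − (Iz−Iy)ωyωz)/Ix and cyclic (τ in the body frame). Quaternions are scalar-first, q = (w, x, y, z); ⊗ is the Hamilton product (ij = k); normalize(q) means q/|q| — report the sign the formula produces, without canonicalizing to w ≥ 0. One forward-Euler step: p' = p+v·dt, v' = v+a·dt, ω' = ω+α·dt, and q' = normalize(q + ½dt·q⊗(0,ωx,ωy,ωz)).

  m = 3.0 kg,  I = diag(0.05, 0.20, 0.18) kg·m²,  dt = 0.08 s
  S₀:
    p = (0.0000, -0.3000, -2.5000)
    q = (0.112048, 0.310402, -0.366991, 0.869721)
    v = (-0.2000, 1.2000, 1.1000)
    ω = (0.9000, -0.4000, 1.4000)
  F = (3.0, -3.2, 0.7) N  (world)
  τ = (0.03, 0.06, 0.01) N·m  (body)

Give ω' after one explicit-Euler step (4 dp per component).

ω' = (0.9301, -0.3105, 1.4284)

α = I⁻¹(τ − ω×Iω) = (0.3760, 1.1190, 0.3556)
ω' = ω + α·dt = (0.9301, -0.3105, 1.4284)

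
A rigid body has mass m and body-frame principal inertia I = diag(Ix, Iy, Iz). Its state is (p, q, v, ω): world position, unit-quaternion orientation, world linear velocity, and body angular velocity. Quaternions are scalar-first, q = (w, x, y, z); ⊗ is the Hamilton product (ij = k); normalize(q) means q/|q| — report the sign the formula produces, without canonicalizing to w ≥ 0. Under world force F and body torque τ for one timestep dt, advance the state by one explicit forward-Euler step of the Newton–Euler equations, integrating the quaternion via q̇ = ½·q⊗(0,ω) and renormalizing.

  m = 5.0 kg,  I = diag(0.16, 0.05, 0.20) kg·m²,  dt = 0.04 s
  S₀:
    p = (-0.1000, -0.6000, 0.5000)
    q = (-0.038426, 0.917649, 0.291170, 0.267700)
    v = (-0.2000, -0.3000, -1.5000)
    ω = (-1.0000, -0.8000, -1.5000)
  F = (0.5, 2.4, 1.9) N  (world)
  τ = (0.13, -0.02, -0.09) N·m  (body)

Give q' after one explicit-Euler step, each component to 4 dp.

q' = (-0.0074, 0.9133, 0.3137, 0.2598)

Hamilton product q⊗(0,ω) = (1.5521350, -0.1841690, 1.1395143, -0.3853102)
q' = normalize(q + ½dt·q⊗(0,ω)) = (-0.0074, 0.9133, 0.3137, 0.2598)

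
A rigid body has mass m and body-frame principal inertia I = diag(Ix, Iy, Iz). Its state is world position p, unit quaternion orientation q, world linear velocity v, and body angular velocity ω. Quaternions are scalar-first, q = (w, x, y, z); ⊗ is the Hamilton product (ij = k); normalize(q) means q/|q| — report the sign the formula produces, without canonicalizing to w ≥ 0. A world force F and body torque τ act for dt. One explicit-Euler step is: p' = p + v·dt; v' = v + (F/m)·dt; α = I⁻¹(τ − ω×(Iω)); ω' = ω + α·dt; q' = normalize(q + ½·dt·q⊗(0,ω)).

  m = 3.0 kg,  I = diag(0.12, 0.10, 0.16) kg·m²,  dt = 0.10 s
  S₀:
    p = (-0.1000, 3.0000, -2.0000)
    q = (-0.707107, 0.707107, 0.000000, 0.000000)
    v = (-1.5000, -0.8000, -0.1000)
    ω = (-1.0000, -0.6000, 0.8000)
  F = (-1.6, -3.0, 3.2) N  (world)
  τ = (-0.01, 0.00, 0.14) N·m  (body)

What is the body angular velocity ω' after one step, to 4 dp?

ω' = (-0.9843, -0.6320, 0.8950)

ω×(Iω) gyroscopic = (-0.0288, 0.0320, -0.0120)
α = I⁻¹(τ − ω×Iω) = (0.1567, -0.3200, 0.9500)
ω + α·dt = (-0.9843, -0.6320, 0.8950)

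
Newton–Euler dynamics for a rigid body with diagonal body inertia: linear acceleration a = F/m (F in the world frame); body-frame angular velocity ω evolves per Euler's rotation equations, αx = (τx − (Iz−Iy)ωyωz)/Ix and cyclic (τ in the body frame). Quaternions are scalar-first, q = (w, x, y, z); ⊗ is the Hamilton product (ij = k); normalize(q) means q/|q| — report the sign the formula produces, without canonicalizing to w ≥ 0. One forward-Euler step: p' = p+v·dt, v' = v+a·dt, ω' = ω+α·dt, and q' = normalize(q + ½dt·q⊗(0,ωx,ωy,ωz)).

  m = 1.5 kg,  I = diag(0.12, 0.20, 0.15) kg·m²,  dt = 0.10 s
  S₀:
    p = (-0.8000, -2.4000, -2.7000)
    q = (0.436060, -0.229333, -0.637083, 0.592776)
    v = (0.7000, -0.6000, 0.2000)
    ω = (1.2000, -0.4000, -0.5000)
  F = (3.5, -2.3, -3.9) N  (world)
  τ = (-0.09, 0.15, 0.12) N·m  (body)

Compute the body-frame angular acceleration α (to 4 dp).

α = (-0.6667, 0.6600, 1.0560)

ω×(Iω) gyroscopic = (-0.0100, 0.0180, -0.0384)
(τ − ω×Iω)/I = (-0.6667, 0.6600, 1.0560)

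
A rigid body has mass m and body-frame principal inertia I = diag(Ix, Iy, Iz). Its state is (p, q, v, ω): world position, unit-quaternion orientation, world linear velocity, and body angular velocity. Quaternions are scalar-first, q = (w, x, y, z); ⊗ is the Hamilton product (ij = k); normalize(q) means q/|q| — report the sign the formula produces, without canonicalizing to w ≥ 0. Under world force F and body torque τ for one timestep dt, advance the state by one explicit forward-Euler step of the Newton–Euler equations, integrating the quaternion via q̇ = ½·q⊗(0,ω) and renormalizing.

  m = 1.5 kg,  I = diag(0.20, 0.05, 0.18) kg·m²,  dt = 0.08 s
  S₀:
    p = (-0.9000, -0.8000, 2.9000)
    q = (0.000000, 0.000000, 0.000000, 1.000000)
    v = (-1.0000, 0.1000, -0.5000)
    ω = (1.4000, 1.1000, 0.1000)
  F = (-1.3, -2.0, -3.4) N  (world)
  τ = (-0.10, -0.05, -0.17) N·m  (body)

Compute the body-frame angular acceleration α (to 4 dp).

α = (-0.5715, -1.0560, 0.3389)

ω×(Iω) gyroscopic = (0.0143, 0.0028, -0.2310)
angular accel α = (-0.5715, -1.0560, 0.3389)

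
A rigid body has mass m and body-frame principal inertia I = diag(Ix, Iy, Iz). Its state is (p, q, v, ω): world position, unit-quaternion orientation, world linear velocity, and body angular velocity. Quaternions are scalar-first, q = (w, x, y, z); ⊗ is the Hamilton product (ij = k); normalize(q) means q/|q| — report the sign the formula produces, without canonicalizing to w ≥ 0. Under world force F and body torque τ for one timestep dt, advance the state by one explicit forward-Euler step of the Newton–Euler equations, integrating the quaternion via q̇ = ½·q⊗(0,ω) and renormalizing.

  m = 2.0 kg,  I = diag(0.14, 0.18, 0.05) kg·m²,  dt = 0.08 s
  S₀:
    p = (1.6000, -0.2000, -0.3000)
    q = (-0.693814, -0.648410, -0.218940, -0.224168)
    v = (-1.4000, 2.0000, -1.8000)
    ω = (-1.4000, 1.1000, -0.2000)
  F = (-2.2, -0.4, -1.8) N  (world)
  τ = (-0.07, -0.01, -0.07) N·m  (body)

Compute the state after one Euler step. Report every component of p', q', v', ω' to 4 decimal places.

p' = (1.4880, -0.0400, -0.4440)
q' = (-0.7204, -0.5964, -0.2415, -0.2587)
v' = (-1.4880, 1.9840, -1.8720)
ω' = (-1.4563, 1.0844, -0.2134)

a = (-1.1000, -0.2000, -0.9000)
p + v·dt = (1.4880, -0.0400, -0.4440)
v' = v + a·dt = (-1.4880, 1.9840, -1.8720)
gyro term ω×Iω = (0.0286, 0.0252, -0.0616)
(τ − ω×Iω)/I = (-0.7043, -0.1956, -0.1680)
ω + α·dt = (-1.4563, 1.0844, -0.2134)
q⊗(0,ω) = (-0.7117736, 1.2617124, -0.5790422, -0.8810042)
q' = normalize(q + ½dt·q⊗(0,ω)) = (-0.7204, -0.5964, -0.2415, -0.2587)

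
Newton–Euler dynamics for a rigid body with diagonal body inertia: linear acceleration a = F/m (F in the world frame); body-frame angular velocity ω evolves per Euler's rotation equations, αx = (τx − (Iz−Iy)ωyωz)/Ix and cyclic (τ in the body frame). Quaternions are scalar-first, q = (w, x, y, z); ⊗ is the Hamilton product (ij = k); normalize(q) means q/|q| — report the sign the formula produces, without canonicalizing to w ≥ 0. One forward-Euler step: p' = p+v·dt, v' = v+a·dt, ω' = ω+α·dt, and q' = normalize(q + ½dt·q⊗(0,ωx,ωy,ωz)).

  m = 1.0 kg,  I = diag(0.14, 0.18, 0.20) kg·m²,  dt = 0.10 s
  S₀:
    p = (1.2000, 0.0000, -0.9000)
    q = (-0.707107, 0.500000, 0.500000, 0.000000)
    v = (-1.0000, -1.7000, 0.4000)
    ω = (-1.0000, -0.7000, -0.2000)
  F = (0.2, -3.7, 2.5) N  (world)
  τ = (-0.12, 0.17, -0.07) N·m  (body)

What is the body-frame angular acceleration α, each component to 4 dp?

α = (-0.8771, 1.0111, -0.4900)

ω×(Iω) gyroscopic = (0.0028, -0.0120, 0.0280)
α = I⁻¹(τ − ω×Iω) = (-0.8771, 1.0111, -0.4900)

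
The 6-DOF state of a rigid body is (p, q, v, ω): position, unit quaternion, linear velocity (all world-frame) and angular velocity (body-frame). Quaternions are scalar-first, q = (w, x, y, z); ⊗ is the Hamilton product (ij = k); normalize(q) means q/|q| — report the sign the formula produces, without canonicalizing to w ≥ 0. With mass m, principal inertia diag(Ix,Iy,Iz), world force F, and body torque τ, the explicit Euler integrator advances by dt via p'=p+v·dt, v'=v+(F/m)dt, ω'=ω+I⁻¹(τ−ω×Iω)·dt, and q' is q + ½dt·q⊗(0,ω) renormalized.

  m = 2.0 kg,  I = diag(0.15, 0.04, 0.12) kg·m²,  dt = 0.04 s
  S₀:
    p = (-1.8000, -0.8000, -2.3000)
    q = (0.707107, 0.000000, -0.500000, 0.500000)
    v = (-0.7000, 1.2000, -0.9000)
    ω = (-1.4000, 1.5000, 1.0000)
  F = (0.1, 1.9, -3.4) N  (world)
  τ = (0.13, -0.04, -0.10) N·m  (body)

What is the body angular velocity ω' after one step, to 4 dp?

ω×(Iω) gyroscopic = (0.1200, -0.0420, 0.2310)
angular accel α = (0.0667, 0.0500, -2.7583)
new body rate ω' = (-1.3973, 1.5020, 0.8897)

ω' = (-1.3973, 1.5020, 0.8897)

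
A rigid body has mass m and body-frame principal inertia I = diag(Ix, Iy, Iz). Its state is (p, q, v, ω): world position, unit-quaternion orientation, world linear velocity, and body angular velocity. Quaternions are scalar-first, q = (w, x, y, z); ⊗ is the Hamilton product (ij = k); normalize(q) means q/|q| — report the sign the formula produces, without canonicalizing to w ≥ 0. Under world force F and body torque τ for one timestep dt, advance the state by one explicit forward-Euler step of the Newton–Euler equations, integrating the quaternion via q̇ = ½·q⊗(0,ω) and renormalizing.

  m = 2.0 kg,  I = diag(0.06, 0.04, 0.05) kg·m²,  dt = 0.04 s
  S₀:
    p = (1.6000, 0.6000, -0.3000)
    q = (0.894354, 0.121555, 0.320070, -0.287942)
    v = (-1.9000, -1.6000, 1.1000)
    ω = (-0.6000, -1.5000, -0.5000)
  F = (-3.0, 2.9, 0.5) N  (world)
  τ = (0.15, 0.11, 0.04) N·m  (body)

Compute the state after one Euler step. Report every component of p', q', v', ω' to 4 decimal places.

p' = (1.5240, 0.5360, -0.2560)
q' = (0.9020, 0.0989, 0.2977, -0.2965)
v' = (-1.9600, -1.5420, 1.1100)
ω' = (-0.5050, -1.3930, -0.4536)

p' = p + v·dt = (1.5240, 0.5360, -0.2560)
v' = v + a·dt = (-1.9600, -1.5420, 1.1100)
precession coupling ω×(Iω) = (0.0075, 0.0030, -0.0180)
angular accel α = (2.3750, 2.6750, 1.1600)
ω + α·dt = (-0.5050, -1.3930, -0.4536)
2q̇ = q⊗(0,ω) = (0.4090670, -1.1285604, -1.1079883, -0.4374675)
q' = normalize(q + ½dt·q⊗(0,ω)) = (0.9020, 0.0989, 0.2977, -0.2965)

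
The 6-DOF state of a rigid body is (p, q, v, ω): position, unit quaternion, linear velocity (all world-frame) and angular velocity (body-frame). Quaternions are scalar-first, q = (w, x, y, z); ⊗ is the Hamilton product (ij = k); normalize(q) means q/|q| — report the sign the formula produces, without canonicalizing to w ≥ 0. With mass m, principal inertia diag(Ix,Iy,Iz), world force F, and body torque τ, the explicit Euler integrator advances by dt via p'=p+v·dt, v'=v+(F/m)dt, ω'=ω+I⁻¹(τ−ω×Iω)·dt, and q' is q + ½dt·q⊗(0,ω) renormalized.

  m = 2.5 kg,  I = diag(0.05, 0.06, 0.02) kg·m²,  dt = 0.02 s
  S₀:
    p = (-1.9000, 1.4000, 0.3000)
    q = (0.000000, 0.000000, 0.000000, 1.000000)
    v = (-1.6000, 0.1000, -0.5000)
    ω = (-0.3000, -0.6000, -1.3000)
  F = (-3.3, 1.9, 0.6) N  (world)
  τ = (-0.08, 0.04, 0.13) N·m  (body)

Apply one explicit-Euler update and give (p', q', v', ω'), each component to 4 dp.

p' = (-1.9320, 1.4020, 0.2900)
q' = (0.0130, 0.0060, -0.0030, 0.9999)
v' = (-1.6264, 0.1152, -0.4952)
ω' = (-0.3195, -0.5906, -1.1718)

p + v·dt = (-1.9320, 1.4020, 0.2900)
new velocity v' = (-1.6264, 0.1152, -0.4952)
ω×(Iω) gyroscopic = (-0.0312, 0.0117, 0.0018)
(τ − ω×Iω)/I = (-0.9760, 0.4717, 6.4100)
new body rate ω' = (-0.3195, -0.5906, -1.1718)
q⊗(0,ω) = (1.3000000, 0.6000000, -0.3000000, 0.0000000)
updated quaternion q' = (0.0130, 0.0060, -0.0030, 0.9999)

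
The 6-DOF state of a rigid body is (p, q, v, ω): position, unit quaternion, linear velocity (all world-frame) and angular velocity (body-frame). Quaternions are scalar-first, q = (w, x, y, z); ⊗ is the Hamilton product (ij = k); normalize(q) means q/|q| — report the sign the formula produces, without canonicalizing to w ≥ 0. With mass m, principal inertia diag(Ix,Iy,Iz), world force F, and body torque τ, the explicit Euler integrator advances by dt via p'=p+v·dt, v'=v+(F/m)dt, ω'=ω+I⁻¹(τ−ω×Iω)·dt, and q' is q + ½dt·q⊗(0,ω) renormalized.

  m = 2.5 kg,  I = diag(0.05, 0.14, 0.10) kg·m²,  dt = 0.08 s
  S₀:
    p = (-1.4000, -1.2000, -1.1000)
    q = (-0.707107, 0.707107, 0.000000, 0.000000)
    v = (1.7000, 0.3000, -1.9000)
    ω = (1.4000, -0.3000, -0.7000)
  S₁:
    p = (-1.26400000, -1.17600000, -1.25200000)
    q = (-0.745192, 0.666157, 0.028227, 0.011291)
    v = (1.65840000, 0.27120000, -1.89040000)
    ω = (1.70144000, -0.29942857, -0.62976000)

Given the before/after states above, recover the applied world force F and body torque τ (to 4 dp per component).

Δv = v₁−v₀ = (-0.04160000, -0.02880000, 0.00960000)
F = m·Δv/dt = (-1.3000, -0.9000, 0.3000)
rate change Δω = (0.30144000, 0.00057143, 0.07024000)
precession coupling = (-0.0084, 0.0490, -0.0378)
applied torque τ = (0.1800, 0.0500, 0.0500)

F = (-1.3000, -0.9000, 0.3000)
τ = (0.1800, 0.0500, 0.0500)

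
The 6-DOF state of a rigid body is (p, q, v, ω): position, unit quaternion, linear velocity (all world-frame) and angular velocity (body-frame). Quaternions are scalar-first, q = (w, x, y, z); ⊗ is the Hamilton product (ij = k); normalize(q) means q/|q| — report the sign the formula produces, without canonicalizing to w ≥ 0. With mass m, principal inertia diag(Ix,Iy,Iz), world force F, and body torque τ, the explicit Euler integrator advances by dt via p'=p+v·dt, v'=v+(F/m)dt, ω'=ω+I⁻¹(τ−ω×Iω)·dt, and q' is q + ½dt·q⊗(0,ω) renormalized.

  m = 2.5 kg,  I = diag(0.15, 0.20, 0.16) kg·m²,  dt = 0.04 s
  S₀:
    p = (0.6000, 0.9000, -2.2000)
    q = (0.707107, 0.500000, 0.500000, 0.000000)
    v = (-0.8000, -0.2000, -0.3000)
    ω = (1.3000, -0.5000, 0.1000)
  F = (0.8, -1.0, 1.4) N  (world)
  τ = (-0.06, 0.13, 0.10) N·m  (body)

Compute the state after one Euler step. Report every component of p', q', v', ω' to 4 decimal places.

p' = (0.5680, 0.8920, -2.2120)
q' = (0.6988, 0.5192, 0.4917, -0.0166)
v' = (-0.7872, -0.2160, -0.2776)
ω' = (1.2835, -0.4737, 0.1331)

ω×(Iω) gyroscopic = (0.0020, -0.0013, -0.0325)
angular accel α = (-0.4133, 0.6565, 0.8281)
ω + α·dt = (1.2835, -0.4737, 0.1331)
2q̇ = q⊗(0,ω) = (-0.4000000, 0.9692391, -0.4035535, -0.8292893)
q + ½dt·q⊗(0,ω), renormalized = (0.6988, 0.5192, 0.4917, -0.0166)
p + v·dt = (0.5680, 0.8920, -2.2120)
new velocity v' = (-0.7872, -0.2160, -0.2776)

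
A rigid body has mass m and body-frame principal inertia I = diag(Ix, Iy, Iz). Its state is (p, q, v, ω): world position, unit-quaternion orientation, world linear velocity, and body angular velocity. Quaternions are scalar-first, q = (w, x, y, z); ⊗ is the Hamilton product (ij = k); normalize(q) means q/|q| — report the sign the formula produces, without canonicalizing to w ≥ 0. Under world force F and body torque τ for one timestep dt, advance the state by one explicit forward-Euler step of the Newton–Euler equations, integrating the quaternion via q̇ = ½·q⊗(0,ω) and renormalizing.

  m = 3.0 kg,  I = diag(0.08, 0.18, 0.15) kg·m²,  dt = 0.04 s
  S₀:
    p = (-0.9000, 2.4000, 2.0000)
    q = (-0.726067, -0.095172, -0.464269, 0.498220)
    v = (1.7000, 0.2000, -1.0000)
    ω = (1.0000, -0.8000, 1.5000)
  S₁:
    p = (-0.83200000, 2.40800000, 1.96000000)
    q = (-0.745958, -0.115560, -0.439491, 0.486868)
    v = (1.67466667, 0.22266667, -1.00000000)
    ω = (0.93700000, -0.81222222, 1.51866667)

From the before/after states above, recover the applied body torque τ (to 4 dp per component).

τ = (-0.0900, -0.1600, -0.0100)

ω₁ − ω₀ = (-0.06300000, -0.01222222, 0.01866667)
applied torque τ = (-0.0900, -0.1600, -0.0100)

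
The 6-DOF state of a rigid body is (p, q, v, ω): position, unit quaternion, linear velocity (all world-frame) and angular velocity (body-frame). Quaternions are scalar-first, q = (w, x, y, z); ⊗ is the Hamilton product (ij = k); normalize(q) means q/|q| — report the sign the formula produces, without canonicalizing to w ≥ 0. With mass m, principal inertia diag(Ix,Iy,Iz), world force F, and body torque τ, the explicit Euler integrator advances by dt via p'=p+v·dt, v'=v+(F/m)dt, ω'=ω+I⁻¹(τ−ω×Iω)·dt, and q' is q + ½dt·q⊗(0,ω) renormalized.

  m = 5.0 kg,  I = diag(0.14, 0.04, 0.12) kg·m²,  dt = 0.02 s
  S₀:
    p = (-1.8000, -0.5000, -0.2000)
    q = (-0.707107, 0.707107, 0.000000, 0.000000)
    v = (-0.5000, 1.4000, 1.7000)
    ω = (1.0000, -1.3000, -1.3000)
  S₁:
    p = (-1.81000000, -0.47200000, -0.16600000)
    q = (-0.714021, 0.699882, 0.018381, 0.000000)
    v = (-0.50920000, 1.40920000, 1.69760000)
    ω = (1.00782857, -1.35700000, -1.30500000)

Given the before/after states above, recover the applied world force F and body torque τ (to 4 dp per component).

F = (-2.3000, 2.3000, -0.6000)
τ = (0.1900, -0.1400, 0.1000)

Δω = ω₁−ω₀ = (0.00782857, -0.05700000, -0.00500000)
I·α + gyro = (0.1900, -0.1400, 0.1000)
velocity change Δv = (-0.00920000, 0.00920000, -0.00240000)
F = m·Δv/dt = (-2.3000, 2.3000, -0.6000)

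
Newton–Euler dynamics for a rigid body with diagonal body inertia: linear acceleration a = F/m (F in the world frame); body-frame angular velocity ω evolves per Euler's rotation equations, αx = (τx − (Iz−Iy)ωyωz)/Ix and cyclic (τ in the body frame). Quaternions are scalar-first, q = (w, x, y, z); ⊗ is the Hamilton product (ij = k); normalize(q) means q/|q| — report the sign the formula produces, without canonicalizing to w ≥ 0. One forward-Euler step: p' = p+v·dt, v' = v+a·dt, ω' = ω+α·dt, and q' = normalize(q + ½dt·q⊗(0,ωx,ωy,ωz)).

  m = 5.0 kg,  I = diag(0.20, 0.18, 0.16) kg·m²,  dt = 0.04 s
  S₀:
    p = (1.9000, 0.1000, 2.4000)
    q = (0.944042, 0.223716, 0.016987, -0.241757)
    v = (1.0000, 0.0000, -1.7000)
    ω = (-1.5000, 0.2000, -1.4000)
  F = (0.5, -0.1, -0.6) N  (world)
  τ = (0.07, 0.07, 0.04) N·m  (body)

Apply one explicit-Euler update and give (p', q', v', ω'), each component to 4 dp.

p' = (1.9400, 0.1000, 2.3320)
q' = (0.9431, 0.1957, 0.0343, -0.2666)
v' = (1.0040, -0.0008, -1.7048)
ω' = (-1.4871, 0.1969, -1.3915)

a = (0.1000, -0.0200, -0.1200)
p' = p + v·dt = (1.9400, 0.1000, 2.3320)
v' = v + a·dt = (1.0040, -0.0008, -1.7048)
ω×(Iω) gyroscopic = (0.0056, 0.0840, 0.0060)
α = I⁻¹(τ − ω×Iω) = (0.3220, -0.0778, 0.2125)
new body rate ω' = (-1.4871, 0.1969, -1.3915)
2q̇ = q⊗(0,ω) = (-0.0062832, -1.3914934, 0.8646463, -1.2514351)
q + ½dt·q⊗(0,ω), renormalized = (0.9431, 0.1957, 0.0343, -0.2666)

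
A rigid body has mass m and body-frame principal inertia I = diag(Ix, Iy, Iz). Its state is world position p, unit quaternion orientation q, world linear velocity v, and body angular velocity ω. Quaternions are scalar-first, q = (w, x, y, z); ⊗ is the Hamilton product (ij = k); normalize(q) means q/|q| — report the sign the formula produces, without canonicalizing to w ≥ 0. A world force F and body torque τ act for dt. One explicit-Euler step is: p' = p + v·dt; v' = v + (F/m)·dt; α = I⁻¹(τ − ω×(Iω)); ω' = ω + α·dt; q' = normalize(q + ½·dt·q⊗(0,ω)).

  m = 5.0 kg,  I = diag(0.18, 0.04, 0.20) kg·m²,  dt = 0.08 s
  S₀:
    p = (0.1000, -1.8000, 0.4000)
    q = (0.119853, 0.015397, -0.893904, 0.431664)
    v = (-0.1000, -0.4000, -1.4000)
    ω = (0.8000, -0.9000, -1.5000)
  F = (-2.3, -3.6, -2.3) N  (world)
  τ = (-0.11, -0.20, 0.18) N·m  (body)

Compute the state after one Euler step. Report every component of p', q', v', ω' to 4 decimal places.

p' = (0.0920, -1.8320, 0.2880)
q' = (0.1127, 0.0881, -0.8809, 0.4512)
v' = (-0.1368, -0.4576, -1.4368)
ω' = (0.6551, -1.3480, -1.4683)

precession coupling ω×(Iω) = (0.2160, 0.0240, 0.1008)
α = I⁻¹(τ − ω×Iω) = (-1.8111, -5.6000, 0.3960)
ω + α·dt = (0.6551, -1.3480, -1.4683)
Hamilton product q⊗(0,ω) = (-0.1693352, 1.8252360, 0.2605590, 0.5214864)
q + ½dt·q⊗(0,ω), renormalized = (0.1127, 0.0881, -0.8809, 0.4512)
linear accel F/m = (-0.4600, -0.7200, -0.4600)
new position p' = (0.0920, -1.8320, 0.2880)
new velocity v' = (-0.1368, -0.4576, -1.4368)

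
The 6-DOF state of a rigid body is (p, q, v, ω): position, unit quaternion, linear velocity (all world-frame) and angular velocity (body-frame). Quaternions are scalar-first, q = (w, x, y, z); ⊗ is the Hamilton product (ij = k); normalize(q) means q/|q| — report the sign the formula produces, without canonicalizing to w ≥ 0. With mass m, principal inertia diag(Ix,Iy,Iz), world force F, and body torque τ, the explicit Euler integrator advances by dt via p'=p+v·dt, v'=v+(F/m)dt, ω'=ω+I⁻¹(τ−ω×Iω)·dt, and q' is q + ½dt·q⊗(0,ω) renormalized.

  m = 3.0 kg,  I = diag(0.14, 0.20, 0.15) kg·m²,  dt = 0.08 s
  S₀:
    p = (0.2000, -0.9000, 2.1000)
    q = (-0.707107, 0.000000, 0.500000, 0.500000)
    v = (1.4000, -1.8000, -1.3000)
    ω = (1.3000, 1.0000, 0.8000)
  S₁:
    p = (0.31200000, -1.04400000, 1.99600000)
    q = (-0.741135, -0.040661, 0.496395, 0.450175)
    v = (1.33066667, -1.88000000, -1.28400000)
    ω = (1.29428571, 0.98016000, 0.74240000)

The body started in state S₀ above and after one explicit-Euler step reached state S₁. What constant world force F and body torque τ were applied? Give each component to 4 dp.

F = (-2.6000, -3.0000, 0.6000)
τ = (-0.0500, -0.0600, -0.0300)

rate change Δω = (-0.00571429, -0.01984000, -0.05760000)
I·α + gyro = (-0.0500, -0.0600, -0.0300)
v₁ − v₀ = (-0.06933333, -0.08000000, 0.01600000)
m·(v₁−v₀)/dt = (-2.6000, -3.0000, 0.6000)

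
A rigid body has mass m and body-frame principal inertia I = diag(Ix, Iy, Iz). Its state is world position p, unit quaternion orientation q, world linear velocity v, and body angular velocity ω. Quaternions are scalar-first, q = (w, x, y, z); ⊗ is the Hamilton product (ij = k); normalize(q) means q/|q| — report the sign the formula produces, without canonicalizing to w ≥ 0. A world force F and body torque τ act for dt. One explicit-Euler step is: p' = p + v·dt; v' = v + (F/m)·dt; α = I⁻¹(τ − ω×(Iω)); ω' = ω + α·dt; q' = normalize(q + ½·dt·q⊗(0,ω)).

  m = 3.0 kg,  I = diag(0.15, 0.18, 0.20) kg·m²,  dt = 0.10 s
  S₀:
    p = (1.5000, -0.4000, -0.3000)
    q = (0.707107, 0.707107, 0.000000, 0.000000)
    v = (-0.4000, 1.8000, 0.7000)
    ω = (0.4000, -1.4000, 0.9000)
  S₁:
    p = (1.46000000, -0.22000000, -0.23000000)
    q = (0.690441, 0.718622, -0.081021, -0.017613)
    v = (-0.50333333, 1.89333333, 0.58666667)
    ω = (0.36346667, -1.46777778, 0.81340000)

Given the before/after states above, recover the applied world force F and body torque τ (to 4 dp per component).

F = (-3.1000, 2.8000, -3.4000)
τ = (-0.0800, -0.1400, -0.1900)

v₁ − v₀ = (-0.10333333, 0.09333333, -0.11333333)
applied force F = (-3.1000, 2.8000, -3.4000)
rate change Δω = (-0.03653333, -0.06777778, -0.08660000)
precession coupling = (-0.0252, -0.0180, -0.0168)
τ = I·(Δω/dt) + ω₀×(Iω₀) = (-0.0800, -0.1400, -0.1900)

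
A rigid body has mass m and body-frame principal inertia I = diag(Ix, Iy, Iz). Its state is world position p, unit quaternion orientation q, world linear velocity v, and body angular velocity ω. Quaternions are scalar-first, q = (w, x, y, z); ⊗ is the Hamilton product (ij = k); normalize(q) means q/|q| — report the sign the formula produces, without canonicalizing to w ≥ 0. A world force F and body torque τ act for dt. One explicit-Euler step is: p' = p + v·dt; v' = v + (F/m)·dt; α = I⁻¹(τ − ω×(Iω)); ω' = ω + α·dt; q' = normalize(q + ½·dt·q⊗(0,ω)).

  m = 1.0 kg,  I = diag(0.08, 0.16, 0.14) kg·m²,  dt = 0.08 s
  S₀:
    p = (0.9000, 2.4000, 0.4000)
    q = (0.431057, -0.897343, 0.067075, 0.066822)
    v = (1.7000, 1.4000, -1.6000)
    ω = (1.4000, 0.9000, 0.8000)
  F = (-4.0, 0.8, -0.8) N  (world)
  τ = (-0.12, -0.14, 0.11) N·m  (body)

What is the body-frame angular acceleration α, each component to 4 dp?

ω×(Iω) gyroscopic = (-0.0144, -0.0672, 0.1008)
α = I⁻¹(τ − ω×Iω) = (-1.3200, -0.4550, 0.0657)

α = (-1.3200, -0.4550, 0.0657)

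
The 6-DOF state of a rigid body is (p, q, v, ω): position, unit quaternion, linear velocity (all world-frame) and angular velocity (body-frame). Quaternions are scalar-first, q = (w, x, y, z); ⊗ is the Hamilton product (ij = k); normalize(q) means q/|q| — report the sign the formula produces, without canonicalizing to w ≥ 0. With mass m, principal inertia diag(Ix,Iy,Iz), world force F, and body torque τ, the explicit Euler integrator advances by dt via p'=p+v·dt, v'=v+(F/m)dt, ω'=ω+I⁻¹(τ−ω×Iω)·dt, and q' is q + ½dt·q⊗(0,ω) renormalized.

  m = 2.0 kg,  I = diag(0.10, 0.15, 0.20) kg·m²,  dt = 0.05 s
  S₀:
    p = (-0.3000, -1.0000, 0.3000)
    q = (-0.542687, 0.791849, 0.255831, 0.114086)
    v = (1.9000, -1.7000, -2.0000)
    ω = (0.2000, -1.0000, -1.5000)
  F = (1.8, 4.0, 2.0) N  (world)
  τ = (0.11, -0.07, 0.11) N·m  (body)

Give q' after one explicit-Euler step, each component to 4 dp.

q' = (-0.5354, 0.7816, 0.2994, 0.1132)

2q̇ = q⊗(0,ω) = (0.2685902, -0.3781979, 1.7532777, -0.0289847)
updated quaternion q' = (-0.5354, 0.7816, 0.2994, 0.1132)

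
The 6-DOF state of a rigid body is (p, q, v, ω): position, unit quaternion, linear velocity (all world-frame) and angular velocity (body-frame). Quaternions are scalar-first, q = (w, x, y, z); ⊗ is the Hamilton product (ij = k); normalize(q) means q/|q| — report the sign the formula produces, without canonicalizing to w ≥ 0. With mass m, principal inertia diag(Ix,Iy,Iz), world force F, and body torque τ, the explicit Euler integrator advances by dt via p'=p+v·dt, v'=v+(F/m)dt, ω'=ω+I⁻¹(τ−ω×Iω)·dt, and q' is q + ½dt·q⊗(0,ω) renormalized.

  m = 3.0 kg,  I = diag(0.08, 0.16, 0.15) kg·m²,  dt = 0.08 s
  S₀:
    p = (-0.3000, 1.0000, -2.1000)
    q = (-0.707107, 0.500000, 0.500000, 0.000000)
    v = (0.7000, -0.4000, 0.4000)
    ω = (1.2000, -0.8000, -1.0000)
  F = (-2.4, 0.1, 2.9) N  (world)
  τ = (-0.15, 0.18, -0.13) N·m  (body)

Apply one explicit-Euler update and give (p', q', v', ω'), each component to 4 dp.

p' = (-0.2440, 0.9680, -2.0680)
q' = (-0.7134, 0.4450, 0.5413, -0.0117)
v' = (0.6360, -0.3973, 0.4773)
ω' = (1.0580, -0.7520, -1.0284)

α = I⁻¹(τ − ω×Iω) = (-1.7750, 0.6000, -0.3547)
new body rate ω' = (1.0580, -0.7520, -1.0284)
q⊗(0,ω) = (-0.2000000, -1.3485284, 1.0656856, -0.2928930)
q' = normalize(q + ½dt·q⊗(0,ω)) = (-0.7134, 0.4450, 0.5413, -0.0117)
linear accel F/m = (-0.8000, 0.0333, 0.9667)
p + v·dt = (-0.2440, 0.9680, -2.0680)
new velocity v' = (0.6360, -0.3973, 0.4773)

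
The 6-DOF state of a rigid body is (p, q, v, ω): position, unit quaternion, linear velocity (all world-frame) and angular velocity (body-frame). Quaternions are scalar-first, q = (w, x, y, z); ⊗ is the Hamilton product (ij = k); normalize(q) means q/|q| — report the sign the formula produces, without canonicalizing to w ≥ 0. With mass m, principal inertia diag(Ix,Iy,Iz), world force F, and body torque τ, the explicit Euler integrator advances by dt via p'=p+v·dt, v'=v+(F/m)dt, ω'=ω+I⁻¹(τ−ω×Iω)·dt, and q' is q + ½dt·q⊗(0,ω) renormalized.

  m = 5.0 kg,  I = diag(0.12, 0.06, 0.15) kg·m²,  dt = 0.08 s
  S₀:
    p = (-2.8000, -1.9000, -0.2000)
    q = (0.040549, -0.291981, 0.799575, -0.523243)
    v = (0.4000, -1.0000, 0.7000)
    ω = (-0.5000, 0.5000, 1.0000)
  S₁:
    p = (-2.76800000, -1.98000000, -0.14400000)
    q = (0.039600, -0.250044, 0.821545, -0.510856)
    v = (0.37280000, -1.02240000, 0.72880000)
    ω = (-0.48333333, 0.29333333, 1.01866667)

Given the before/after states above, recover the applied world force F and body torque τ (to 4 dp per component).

ω₁ − ω₀ = (0.01666667, -0.20666667, 0.01866667)
τ = I·(Δω/dt) + ω₀×(Iω₀) = (0.0700, -0.1400, 0.0500)
Δv = v₁−v₀ = (-0.02720000, -0.02240000, 0.02880000)
applied force F = (-1.7000, -1.4000, 1.8000)

F = (-1.7000, -1.4000, 1.8000)
τ = (0.0700, -0.1400, 0.0500)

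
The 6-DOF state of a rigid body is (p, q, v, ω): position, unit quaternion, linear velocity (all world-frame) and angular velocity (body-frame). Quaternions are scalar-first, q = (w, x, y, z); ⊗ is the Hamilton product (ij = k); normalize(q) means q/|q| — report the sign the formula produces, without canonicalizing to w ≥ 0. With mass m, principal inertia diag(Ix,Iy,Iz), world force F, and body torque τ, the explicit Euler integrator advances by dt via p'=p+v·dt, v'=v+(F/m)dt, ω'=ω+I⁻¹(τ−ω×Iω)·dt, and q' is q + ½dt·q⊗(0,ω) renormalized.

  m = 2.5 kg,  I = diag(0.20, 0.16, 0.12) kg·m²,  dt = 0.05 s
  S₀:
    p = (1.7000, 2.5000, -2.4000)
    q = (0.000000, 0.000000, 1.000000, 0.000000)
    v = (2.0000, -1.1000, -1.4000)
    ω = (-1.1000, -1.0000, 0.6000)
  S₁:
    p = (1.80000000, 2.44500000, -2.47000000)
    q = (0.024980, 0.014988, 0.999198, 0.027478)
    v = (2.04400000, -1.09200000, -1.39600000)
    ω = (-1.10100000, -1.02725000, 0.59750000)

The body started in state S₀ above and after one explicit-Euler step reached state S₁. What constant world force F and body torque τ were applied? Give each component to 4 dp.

Δω = ω₁−ω₀ = (-0.00100000, -0.02725000, -0.00250000)
ω₀×(Iω₀) = (0.0240, -0.0528, -0.0440)
I·α + gyro = (0.0200, -0.1400, -0.0500)
v₁ − v₀ = (0.04400000, 0.00800000, 0.00400000)
F = m·Δv/dt = (2.2000, 0.4000, 0.2000)

F = (2.2000, 0.4000, 0.2000)
τ = (0.0200, -0.1400, -0.0500)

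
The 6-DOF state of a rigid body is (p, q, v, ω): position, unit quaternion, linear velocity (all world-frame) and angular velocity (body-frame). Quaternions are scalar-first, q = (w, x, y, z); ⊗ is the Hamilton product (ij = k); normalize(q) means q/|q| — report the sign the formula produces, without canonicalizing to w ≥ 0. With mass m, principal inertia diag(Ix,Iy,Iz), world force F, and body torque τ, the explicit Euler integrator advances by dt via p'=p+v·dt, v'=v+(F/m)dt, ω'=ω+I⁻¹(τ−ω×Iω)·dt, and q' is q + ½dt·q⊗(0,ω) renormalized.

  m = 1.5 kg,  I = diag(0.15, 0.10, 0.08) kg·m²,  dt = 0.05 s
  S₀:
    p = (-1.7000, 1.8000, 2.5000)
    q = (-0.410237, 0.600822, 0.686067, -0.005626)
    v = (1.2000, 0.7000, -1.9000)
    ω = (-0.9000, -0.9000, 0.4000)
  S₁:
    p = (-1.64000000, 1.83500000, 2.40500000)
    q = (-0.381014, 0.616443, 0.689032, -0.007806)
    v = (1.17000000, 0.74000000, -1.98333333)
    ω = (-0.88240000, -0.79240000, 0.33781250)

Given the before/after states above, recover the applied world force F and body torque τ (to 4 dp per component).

F = (-0.9000, 1.2000, -2.5000)
τ = (0.0600, 0.1900, -0.1400)

Δv = v₁−v₀ = (-0.03000000, 0.04000000, -0.08333333)
F = m·Δv/dt = (-0.9000, 1.2000, -2.5000)
rate change Δω = (0.01760000, 0.10760000, -0.06218750)
applied torque τ = (0.0600, 0.1900, -0.1400)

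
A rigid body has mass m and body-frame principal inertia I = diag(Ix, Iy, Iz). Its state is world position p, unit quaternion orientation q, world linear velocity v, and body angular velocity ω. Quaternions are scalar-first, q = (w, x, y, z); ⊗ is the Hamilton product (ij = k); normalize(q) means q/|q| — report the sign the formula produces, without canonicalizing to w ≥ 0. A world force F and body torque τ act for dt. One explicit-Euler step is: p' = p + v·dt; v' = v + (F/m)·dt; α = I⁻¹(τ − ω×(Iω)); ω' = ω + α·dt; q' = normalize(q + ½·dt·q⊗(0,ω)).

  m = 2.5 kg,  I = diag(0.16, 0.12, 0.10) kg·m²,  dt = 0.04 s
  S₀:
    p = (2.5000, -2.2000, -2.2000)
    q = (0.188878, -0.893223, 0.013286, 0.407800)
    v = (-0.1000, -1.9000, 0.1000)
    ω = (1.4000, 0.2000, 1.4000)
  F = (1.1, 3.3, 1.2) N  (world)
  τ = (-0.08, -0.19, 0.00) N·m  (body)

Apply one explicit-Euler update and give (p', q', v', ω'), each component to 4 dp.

gyro term ω×Iω = (-0.0056, 0.1176, -0.0112)
(τ − ω×Iω)/I = (-0.4650, -2.5633, 0.1120)
ω' = ω + α·dt = (1.3814, 0.0975, 1.4045)
2q̇ = q⊗(0,ω) = (0.6769350, 0.2014696, 1.8592078, 0.0671842)
q' = normalize(q + ½dt·q⊗(0,ω)) = (0.2023, -0.8885, 0.0504, 0.4088)
linear accel F/m = (0.4400, 1.3200, 0.4800)
p + v·dt = (2.4960, -2.2760, -2.1960)
v' = v + a·dt = (-0.0824, -1.8472, 0.1192)

p' = (2.4960, -2.2760, -2.1960)
q' = (0.2023, -0.8885, 0.0504, 0.4088)
v' = (-0.0824, -1.8472, 0.1192)
ω' = (1.3814, 0.0975, 1.4045)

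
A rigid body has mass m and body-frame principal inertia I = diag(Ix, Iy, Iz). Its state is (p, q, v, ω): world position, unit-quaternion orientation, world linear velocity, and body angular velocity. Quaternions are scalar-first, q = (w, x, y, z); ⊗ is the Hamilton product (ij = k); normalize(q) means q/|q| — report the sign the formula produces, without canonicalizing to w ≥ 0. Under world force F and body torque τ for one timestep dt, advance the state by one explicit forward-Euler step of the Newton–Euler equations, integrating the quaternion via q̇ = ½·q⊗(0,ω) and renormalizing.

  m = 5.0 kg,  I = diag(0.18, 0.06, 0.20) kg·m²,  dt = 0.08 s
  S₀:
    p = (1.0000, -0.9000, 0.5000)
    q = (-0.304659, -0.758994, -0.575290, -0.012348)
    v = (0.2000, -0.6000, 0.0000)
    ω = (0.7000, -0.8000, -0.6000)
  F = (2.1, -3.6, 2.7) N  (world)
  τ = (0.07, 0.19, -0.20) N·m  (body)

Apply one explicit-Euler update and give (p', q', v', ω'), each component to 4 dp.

ω×(Iω) gyroscopic = (0.0672, 0.0084, 0.0672)
angular accel α = (0.0156, 3.0267, -1.3360)
ω' = ω + α·dt = (0.7012, -0.5579, -0.7069)
q⊗(0,ω) = (0.0636550, 0.1220343, -0.2203128, 1.1926936)
q' = normalize(q + ½dt·q⊗(0,ω)) = (-0.3018, -0.7532, -0.5834, 0.0353)
a = F/m = (0.4200, -0.7200, 0.5400)
new position p' = (1.0160, -0.9480, 0.5000)
v' = v + a·dt = (0.2336, -0.6576, 0.0432)

p' = (1.0160, -0.9480, 0.5000)
q' = (-0.3018, -0.7532, -0.5834, 0.0353)
v' = (0.2336, -0.6576, 0.0432)
ω' = (0.7012, -0.5579, -0.7069)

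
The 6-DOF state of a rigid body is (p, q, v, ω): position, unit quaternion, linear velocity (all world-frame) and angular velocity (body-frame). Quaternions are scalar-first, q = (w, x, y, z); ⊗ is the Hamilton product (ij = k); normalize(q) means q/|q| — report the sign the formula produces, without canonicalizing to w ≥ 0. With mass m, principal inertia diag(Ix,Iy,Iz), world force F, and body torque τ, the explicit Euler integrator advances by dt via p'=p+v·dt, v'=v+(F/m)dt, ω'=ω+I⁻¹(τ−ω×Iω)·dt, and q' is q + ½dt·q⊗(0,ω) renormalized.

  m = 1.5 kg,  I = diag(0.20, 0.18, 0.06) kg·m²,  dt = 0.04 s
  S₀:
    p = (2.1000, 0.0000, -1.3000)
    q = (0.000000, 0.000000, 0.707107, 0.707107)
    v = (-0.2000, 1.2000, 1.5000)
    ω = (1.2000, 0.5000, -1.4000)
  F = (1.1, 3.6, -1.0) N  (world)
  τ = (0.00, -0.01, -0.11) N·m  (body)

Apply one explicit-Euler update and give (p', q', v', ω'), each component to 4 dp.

gyro term ω×Iω = (0.0840, -0.2352, -0.0120)
angular accel α = (-0.4200, 1.2511, -1.6333)
ω' = ω + α·dt = (1.1832, 0.5500, -1.4653)
Hamilton product q⊗(0,ω) = (0.6363963, -1.3435033, 0.8485284, -0.8485284)
updated quaternion q' = (0.0127, -0.0269, 0.7235, 0.6896)
a = (0.7333, 2.4000, -0.6667)
p' = p + v·dt = (2.0920, 0.0480, -1.2400)
v' = v + a·dt = (-0.1707, 1.2960, 1.4733)

p' = (2.0920, 0.0480, -1.2400)
q' = (0.0127, -0.0269, 0.7235, 0.6896)
v' = (-0.1707, 1.2960, 1.4733)
ω' = (1.1832, 0.5500, -1.4653)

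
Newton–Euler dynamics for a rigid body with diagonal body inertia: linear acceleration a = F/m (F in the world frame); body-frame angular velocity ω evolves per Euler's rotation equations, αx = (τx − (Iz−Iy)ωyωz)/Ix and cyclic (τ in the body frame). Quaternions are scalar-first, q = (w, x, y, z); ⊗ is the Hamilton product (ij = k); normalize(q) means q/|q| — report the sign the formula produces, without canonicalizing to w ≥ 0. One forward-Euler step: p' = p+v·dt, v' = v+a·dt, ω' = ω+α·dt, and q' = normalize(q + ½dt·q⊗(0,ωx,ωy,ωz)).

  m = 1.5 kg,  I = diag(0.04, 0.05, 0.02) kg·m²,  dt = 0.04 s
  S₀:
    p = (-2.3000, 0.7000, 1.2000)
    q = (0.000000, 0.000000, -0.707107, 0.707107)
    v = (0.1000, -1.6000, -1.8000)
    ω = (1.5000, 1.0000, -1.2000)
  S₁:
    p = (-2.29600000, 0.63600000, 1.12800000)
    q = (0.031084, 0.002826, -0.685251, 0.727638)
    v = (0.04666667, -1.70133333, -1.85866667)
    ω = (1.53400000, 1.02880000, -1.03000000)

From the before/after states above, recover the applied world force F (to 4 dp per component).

F = (-2.0000, -3.8000, -2.2000)

velocity change Δv = (-0.05333333, -0.10133333, -0.05866667)
applied force F = (-2.0000, -3.8000, -2.2000)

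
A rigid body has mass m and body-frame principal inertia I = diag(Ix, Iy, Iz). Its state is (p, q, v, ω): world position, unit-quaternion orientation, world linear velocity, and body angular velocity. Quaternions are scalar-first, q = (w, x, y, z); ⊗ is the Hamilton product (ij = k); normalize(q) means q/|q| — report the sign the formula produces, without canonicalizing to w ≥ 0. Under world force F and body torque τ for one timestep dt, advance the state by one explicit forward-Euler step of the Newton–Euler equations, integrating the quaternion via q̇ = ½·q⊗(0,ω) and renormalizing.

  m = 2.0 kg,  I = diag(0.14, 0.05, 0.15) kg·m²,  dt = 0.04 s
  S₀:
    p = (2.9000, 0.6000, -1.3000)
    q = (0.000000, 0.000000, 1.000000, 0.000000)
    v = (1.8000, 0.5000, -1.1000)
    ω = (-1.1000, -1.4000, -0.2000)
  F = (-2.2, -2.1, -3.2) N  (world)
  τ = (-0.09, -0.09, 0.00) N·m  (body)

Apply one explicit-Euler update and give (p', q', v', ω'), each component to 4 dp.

ω×(Iω) gyroscopic = (0.0280, -0.0022, -0.1386)
α = I⁻¹(τ − ω×Iω) = (-0.8429, -1.7560, 0.9240)
new body rate ω' = (-1.1337, -1.4702, -0.1630)
Hamilton product q⊗(0,ω) = (1.4000000, -0.2000000, 0.0000000, 1.1000000)
q' = normalize(q + ½dt·q⊗(0,ω)) = (0.0280, -0.0040, 0.9994, 0.0220)
p + v·dt = (2.9720, 0.6200, -1.3440)
v' = v + a·dt = (1.7560, 0.4580, -1.1640)

p' = (2.9720, 0.6200, -1.3440)
q' = (0.0280, -0.0040, 0.9994, 0.0220)
v' = (1.7560, 0.4580, -1.1640)
ω' = (-1.1337, -1.4702, -0.1630)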